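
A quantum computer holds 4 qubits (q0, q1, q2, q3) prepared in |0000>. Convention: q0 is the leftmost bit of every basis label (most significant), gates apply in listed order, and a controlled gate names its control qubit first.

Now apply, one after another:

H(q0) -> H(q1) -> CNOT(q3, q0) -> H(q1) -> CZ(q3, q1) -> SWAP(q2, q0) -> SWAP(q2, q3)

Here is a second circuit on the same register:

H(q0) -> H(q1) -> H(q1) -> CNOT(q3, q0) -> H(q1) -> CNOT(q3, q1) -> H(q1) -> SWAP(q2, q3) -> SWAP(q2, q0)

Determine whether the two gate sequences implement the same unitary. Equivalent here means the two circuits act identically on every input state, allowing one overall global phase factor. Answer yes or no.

No — the two circuits implement different unitaries, even allowing a global phase.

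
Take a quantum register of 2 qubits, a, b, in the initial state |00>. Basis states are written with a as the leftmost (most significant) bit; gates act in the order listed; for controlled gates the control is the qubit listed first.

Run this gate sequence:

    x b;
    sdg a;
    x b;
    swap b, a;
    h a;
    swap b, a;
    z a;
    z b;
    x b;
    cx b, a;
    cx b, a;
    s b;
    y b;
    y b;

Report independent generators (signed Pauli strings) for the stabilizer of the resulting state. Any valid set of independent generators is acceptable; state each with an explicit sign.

The stabilizer group can be generated by -IY, +ZI, among other valid generating sets.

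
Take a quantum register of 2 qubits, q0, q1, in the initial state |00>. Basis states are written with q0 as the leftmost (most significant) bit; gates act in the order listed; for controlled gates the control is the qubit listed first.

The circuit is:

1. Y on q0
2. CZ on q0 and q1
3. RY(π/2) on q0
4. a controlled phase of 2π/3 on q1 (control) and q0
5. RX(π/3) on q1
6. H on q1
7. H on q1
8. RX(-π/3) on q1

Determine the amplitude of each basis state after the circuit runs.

After the circuit, the state carries amplitude -sqrt(2)*I/2 on |00>, 0 on |01>, sqrt(2)*I/2 on |10>, 0 on |11>. Key observation: gates 5-8 undo each other exactly, leaving only the rest of the circuit to track.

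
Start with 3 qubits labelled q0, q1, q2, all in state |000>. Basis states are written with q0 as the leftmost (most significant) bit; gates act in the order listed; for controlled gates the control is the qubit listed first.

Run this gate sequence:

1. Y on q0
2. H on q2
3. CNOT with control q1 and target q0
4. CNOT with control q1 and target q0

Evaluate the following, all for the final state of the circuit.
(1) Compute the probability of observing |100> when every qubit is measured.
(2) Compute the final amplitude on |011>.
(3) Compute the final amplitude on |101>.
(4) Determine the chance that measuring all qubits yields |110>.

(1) Outcome |100> occurs with probability 1/2.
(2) |011> carries amplitude 0 in the final state.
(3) The amplitude on |101> is sqrt(2)*I/2.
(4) Outcome |110> occurs with probability 0.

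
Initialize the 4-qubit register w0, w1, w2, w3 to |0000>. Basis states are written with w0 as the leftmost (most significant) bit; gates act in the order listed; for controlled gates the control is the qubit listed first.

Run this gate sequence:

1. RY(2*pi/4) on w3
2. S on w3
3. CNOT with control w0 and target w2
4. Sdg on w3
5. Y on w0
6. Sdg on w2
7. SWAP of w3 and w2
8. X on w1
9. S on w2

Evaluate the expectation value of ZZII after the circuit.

The expectation value of ZZII is 1.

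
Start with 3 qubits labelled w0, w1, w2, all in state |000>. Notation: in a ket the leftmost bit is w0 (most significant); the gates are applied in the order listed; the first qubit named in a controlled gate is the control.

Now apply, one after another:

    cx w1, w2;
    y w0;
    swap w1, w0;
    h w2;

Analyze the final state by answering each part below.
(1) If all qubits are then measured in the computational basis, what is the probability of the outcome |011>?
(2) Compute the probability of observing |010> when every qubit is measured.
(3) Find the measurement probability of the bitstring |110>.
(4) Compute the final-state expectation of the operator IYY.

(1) A full measurement returns |011> with probability 1/2.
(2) Outcome |010> occurs with probability 1/2.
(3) A full measurement returns |110> with probability 0.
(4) The expectation value of IYY is 0.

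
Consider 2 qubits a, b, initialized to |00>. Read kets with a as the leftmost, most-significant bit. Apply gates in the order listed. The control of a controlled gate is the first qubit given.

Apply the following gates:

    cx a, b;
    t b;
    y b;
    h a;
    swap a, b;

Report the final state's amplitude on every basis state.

The resulting statevector has amplitude 0 on |00>, 0 on |01>, sqrt(2)*I/2 on |10>, sqrt(2)*I/2 on |11>.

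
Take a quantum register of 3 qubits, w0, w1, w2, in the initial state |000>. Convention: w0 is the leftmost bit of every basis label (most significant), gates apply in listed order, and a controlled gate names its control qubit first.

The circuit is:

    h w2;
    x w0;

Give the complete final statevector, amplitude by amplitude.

After the circuit, the state carries amplitude sqrt(2)/2 on |100>, sqrt(2)/2 on |101>, and 0 on every other basis state.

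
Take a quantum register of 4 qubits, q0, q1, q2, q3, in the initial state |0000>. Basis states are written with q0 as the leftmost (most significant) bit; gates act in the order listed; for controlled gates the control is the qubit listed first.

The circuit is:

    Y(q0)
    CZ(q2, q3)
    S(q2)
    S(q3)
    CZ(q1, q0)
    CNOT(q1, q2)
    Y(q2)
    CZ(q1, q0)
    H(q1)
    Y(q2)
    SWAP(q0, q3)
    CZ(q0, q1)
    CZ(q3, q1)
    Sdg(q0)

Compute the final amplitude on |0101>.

The final state's coefficient on |0101> equals -sqrt(2)*I/2.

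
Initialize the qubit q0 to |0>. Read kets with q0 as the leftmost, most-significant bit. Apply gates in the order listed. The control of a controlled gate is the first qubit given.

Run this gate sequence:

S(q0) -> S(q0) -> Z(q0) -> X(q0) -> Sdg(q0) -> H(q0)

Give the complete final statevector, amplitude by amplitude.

The final amplitudes are -sqrt(2)*I/2 on |0>, sqrt(2)*I/2 on |1>.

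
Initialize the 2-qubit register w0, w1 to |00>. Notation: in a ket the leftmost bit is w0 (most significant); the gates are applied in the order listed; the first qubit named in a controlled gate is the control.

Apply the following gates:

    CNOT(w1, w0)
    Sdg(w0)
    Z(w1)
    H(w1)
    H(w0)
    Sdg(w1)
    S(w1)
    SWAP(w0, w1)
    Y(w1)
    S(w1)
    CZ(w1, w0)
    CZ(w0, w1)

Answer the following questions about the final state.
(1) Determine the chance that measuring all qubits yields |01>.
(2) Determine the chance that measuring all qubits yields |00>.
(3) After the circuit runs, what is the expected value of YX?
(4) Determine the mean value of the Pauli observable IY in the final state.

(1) Outcome |01> occurs with probability 1/4.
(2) The probability of measuring |00> is 1/4.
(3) The observable YX averages to 0.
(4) The observable IY averages to -1.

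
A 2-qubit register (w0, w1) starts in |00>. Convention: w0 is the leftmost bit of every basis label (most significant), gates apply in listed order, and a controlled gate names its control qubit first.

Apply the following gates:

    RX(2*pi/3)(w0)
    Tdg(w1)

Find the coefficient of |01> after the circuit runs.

The final state's coefficient on |01> equals 0.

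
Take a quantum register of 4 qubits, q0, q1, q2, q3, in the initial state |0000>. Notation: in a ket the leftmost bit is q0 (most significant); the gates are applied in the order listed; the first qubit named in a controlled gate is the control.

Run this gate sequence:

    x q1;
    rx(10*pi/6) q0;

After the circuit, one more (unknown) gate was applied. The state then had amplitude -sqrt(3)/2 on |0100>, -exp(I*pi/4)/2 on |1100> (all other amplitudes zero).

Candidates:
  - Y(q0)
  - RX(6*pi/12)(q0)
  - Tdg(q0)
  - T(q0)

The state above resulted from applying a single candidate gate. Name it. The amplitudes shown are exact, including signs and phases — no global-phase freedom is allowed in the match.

The unique candidate consistent with the amplitudes is Tdg(q0).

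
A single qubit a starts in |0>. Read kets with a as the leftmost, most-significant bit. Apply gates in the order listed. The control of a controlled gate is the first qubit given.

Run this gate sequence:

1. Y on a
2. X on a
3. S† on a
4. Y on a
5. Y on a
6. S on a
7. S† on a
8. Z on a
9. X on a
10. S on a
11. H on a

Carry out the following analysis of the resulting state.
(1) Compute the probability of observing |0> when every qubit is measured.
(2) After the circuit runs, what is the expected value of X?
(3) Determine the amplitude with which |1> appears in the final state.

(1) The probability of measuring |0> is 1/2.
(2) In the final state, X has expectation -1.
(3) The final state's coefficient on |1> equals sqrt(2)/2.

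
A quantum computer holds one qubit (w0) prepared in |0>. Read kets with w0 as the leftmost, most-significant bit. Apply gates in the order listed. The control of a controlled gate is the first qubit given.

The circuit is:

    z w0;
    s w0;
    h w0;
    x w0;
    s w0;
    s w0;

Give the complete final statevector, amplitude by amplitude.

The resulting statevector has amplitude sqrt(2)/2 on |0>, -sqrt(2)/2 on |1>.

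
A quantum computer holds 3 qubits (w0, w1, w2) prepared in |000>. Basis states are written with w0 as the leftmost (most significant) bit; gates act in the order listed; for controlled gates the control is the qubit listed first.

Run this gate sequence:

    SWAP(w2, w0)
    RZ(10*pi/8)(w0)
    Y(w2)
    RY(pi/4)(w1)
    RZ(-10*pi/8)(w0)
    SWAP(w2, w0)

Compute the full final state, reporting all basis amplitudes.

After the circuit, the state carries amplitude I*sqrt(sqrt(2) + 2)/2 on |100>, I*sqrt(2 - sqrt(2))/2 on |110>, and 0 on every other basis state.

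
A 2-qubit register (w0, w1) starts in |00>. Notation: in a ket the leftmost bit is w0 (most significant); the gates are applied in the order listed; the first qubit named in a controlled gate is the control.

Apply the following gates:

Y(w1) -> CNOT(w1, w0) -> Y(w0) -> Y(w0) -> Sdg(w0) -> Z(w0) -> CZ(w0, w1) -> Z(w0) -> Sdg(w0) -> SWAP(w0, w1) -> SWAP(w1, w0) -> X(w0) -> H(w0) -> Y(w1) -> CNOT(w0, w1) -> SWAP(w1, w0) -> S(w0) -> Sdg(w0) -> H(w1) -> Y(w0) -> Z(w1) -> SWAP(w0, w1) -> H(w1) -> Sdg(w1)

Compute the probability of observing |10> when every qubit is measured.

The probability of measuring |10> is 1/2.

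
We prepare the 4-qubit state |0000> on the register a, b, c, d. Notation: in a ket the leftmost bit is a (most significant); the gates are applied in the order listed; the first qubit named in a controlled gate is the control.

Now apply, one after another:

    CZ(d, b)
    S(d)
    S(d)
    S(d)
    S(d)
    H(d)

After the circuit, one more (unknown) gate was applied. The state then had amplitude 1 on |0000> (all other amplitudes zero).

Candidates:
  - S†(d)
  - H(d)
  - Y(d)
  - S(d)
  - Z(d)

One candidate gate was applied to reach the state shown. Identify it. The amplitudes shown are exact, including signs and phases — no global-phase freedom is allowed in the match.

The applied gate was H(d).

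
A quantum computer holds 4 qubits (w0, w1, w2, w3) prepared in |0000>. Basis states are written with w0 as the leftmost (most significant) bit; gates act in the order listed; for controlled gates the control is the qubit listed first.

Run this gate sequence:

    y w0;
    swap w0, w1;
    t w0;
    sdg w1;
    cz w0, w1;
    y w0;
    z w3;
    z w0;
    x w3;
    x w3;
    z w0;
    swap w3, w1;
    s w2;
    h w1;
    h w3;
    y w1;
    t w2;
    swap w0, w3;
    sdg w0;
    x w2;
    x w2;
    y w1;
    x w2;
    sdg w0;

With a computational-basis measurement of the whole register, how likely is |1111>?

A full measurement returns |1111> with probability 1/4. Key observation: gates 8-11 undo each other exactly, leaving only the rest of the circuit to track.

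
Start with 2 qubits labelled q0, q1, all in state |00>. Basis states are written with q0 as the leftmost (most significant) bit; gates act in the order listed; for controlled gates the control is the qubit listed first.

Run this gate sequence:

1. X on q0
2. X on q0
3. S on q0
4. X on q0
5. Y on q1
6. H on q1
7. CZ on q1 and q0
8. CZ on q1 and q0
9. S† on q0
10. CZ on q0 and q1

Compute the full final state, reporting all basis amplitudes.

After the circuit, the state carries amplitude 0 on |00>, 0 on |01>, sqrt(2)/2 on |10>, sqrt(2)/2 on |11>.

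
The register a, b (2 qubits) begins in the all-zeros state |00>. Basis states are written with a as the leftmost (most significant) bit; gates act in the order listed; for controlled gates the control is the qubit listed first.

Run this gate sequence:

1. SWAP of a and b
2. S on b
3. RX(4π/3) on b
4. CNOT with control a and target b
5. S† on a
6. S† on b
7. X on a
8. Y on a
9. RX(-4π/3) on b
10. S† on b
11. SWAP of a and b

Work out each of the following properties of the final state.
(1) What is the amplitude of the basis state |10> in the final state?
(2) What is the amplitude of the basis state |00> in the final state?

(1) The final state's coefficient on |10> equals sqrt(3)*(-1 + I)/4.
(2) The amplitude on |00> is -3/4 - I/4.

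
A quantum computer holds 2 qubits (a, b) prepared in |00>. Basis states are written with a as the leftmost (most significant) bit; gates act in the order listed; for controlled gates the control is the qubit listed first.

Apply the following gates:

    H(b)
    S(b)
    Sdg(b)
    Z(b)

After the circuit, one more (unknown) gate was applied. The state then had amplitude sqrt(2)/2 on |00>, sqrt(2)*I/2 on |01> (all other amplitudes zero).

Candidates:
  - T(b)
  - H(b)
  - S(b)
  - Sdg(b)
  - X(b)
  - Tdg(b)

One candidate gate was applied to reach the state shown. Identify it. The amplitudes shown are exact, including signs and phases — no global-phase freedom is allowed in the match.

The unique candidate consistent with the amplitudes is Sdg(b).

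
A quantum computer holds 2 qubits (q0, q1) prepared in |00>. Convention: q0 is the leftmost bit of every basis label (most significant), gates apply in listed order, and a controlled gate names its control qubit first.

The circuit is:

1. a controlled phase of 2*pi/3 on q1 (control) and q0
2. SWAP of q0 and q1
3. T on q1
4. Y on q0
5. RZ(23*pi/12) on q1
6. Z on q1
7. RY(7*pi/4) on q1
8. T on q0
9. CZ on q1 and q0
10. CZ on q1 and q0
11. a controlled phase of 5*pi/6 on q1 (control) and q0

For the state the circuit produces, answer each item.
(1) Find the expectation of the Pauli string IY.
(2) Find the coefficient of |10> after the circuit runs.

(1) In the final state, IY has expectation -sqrt(2)/4. Key observation: the block from step 9 through step 10 cancels to the identity and can be dropped.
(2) The amplitude on |10> is sqrt(sqrt(2) + 2)*exp(19*I*pi/24)/2.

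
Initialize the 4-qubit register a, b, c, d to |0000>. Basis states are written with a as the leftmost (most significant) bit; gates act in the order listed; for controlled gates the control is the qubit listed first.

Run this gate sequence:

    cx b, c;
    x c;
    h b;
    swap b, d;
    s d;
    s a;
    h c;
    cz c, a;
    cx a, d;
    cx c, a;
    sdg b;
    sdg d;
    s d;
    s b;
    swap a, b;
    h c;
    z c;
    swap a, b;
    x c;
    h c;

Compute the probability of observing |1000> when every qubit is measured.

The probability of measuring |1000> is 1/4.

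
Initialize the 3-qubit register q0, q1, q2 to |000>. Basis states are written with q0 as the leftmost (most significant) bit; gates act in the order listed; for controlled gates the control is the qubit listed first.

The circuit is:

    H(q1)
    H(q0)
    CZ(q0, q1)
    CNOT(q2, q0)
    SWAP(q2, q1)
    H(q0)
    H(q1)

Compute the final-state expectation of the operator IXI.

In the final state, IXI has expectation 1.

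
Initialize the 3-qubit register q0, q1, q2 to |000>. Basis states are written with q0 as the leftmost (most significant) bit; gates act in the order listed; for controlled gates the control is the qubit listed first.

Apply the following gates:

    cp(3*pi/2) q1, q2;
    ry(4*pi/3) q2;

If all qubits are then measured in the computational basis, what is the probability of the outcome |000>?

Outcome |000> occurs with probability 1/4.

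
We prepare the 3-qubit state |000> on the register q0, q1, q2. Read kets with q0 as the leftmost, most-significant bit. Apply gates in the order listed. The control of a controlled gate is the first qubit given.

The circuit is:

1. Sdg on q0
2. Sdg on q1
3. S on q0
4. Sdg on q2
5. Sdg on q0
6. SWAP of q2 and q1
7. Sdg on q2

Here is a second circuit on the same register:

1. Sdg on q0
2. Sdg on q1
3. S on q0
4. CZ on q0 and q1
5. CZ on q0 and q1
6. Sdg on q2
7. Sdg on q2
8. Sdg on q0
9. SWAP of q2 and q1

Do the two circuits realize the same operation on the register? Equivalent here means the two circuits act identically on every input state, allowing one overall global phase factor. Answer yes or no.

No — the two circuits implement different unitaries, even allowing a global phase.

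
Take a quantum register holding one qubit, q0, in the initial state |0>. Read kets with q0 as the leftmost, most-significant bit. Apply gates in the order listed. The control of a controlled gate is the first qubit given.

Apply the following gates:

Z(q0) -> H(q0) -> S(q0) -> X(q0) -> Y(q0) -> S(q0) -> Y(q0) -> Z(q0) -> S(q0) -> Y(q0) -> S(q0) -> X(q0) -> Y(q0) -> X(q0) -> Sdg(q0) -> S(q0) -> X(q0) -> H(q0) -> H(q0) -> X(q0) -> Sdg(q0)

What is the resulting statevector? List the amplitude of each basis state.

After the circuit, the state carries amplitude sqrt(2)*I/2 on |0>, sqrt(2)/2 on |1>. Key observation: steps 14-17 multiply out to the identity, so the circuit reduces to the remaining gates.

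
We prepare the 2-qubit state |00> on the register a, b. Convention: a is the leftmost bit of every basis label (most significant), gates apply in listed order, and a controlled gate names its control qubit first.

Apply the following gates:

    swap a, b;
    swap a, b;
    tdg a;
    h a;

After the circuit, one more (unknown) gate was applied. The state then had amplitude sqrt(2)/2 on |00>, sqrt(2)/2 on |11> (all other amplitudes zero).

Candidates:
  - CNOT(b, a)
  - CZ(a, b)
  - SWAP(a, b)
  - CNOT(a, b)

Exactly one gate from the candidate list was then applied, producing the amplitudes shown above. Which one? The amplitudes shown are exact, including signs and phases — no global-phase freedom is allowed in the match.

The unique candidate consistent with the amplitudes is CNOT(a, b). Key observation: the block from step 1 through step 2 cancels to the identity and can be dropped.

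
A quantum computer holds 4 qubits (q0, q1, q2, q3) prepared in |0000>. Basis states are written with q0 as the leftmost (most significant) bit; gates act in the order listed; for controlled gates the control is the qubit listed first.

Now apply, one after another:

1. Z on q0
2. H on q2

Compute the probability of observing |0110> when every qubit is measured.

Outcome |0110> occurs with probability 0.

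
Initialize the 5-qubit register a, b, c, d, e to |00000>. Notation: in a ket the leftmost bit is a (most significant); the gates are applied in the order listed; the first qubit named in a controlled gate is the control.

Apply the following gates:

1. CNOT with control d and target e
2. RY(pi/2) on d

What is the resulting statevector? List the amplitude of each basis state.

After the circuit, the state carries amplitude sqrt(2)/2 on |00000>, sqrt(2)/2 on |00010>, and 0 on every other basis state.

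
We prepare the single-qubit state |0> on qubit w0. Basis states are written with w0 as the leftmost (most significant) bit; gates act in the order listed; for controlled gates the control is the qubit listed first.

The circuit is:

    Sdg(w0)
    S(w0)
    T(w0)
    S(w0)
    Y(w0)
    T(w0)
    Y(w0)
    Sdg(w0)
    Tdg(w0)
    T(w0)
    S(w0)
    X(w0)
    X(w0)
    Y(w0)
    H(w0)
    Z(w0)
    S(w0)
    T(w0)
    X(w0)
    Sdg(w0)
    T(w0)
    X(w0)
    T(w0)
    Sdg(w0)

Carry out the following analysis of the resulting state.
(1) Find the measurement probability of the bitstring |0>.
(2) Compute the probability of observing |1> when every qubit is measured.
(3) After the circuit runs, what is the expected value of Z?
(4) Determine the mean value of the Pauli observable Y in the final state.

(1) Outcome |0> occurs with probability 1/2. Key observation: the block from step 8 through step 11 cancels to the identity and can be dropped.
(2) The probability of measuring |1> is 1/2.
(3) The observable Z averages to 0.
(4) The expectation value of Y is sqrt(2)/2.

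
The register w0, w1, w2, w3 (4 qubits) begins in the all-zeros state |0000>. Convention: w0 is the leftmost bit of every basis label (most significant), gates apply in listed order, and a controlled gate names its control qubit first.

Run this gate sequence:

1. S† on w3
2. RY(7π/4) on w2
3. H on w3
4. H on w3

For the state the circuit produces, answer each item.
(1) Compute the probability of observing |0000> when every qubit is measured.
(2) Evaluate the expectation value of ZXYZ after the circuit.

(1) Outcome |0000> occurs with probability sqrt(2)/4 + 1/2. Key observation: the block from step 3 through step 4 cancels to the identity and can be dropped.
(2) The expectation value of ZXYZ is 0.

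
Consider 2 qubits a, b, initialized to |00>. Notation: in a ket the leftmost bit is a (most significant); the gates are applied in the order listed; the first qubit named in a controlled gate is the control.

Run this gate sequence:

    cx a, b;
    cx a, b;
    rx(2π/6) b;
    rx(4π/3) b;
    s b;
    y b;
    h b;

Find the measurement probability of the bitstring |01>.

Outcome |01> occurs with probability 1/2 - sqrt(3)/4. Key observation: the block from step 1 through step 2 cancels to the identity and can be dropped.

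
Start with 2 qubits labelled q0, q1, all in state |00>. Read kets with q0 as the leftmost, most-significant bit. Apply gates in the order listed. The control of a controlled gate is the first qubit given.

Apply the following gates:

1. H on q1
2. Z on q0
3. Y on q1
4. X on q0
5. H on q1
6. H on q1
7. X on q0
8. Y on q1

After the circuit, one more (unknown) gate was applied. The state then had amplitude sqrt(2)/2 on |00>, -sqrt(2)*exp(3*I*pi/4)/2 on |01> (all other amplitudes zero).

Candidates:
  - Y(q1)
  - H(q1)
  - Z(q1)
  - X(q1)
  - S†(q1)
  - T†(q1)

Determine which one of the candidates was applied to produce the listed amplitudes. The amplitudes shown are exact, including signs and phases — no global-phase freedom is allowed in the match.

The unique candidate consistent with the amplitudes is T†(q1). Key observation: the block from step 4 through step 7 cancels to the identity and can be dropped.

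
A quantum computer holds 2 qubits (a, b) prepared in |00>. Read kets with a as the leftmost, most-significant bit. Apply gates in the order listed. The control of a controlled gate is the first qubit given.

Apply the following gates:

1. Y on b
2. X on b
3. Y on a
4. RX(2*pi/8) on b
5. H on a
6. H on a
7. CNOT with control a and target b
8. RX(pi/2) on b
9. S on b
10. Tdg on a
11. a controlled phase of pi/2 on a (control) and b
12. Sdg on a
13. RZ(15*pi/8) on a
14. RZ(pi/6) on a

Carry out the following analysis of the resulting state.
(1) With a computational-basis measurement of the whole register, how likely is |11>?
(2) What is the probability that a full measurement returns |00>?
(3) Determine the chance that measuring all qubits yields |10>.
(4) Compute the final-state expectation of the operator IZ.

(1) A full measurement returns |11> with probability 1/2 - sqrt(2)/4.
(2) The probability of measuring |00> is 0.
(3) Outcome |10> occurs with probability sqrt(2)/4 + 1/2.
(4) The expectation value of IZ is sqrt(2)/2.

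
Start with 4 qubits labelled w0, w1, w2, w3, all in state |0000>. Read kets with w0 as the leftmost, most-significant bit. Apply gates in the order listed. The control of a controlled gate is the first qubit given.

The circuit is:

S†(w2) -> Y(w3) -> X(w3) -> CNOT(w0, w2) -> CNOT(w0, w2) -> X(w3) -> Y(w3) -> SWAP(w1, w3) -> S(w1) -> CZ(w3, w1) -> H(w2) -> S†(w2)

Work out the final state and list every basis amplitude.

After the circuit, the state carries amplitude sqrt(2)/2 on |0000>, -sqrt(2)*I/2 on |0010>, and 0 on every other basis state. Key observation: the block from step 2 through step 7 cancels to the identity and can be dropped.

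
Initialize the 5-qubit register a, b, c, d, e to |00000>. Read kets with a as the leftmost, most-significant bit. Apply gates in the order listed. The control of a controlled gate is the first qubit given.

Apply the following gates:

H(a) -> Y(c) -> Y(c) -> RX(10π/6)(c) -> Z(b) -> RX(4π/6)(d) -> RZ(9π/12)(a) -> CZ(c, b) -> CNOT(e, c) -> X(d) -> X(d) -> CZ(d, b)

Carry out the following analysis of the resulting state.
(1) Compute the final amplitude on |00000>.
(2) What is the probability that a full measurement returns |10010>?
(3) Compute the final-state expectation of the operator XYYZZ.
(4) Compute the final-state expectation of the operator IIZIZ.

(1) |00000> carries amplitude sqrt(6)*exp(5*I*pi/8)/8 in the final state.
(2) A full measurement returns |10010> with probability 9/32.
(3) The expectation value of XYYZZ is 0.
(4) The expectation value of IIZIZ is 1/2.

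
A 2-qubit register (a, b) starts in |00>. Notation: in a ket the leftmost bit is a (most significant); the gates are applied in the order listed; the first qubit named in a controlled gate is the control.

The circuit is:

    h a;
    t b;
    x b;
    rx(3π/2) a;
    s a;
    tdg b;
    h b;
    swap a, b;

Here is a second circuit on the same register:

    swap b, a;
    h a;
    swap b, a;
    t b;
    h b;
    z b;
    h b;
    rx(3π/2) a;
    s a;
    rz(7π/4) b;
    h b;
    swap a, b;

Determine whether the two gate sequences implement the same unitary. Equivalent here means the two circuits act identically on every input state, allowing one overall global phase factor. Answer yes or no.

No, they are not equivalent — no single phase factor reconciles the two unitaries.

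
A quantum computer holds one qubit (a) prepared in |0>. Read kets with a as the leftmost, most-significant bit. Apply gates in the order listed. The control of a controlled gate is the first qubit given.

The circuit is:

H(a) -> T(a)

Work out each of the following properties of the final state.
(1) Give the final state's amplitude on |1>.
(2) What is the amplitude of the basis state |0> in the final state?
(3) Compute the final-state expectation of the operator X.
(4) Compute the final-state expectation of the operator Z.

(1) The amplitude on |1> is sqrt(2)*exp(I*pi/4)/2.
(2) |0> carries amplitude sqrt(2)/2 in the final state.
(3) In the final state, X has expectation sqrt(2)/2.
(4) The expectation value of Z is 0.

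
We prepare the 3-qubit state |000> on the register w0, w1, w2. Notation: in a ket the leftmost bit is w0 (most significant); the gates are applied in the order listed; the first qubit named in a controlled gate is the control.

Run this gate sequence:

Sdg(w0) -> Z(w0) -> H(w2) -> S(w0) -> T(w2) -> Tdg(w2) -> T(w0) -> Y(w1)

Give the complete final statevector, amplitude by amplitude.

After the circuit, the state carries amplitude sqrt(2)*I/2 on |010>, sqrt(2)*I/2 on |011>, and 0 on every other basis state.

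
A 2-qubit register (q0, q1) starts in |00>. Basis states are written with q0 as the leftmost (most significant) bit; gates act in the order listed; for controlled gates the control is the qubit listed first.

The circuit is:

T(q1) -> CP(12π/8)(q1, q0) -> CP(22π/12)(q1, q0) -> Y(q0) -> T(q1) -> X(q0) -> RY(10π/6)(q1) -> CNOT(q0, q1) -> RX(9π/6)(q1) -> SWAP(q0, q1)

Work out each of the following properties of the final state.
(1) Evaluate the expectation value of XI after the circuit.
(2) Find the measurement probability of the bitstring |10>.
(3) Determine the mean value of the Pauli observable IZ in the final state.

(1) The expectation value of XI is -sqrt(3)/2.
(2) The probability of measuring |10> is 1/2.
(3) The observable IZ averages to 1.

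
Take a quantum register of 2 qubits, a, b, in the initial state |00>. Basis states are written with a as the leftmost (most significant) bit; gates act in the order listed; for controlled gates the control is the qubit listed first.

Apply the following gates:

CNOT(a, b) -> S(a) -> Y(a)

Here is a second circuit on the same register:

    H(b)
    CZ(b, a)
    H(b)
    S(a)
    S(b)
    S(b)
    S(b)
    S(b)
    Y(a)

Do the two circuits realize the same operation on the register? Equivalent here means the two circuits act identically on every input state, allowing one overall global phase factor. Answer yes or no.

Yes — the two circuits implement the same unitary up to a global phase.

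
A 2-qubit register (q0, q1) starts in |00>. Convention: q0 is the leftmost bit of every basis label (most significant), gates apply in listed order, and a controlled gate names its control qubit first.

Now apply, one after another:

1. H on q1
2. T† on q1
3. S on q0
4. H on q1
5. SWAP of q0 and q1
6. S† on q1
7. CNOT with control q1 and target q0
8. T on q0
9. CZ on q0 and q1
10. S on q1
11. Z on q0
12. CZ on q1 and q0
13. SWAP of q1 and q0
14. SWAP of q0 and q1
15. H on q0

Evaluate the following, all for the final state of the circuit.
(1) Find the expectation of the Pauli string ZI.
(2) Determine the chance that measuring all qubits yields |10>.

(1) The expectation value of ZI is 1/2.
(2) The probability of measuring |10> is 1/4.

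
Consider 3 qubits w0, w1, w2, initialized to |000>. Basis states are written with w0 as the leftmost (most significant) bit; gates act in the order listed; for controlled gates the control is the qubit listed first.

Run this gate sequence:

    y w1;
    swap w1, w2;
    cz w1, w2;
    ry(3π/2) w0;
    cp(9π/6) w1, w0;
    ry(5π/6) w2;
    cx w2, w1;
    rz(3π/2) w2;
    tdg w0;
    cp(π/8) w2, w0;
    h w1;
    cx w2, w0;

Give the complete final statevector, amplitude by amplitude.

The resulting statevector has amplitude (-sqrt(6) - sqrt(2))*exp(3*I*pi/4)/8 on |000>, (-sqrt(6) + sqrt(2))*exp(I*pi/8)/8 on |001>, (-sqrt(6) - sqrt(2))*exp(3*I*pi/4)/8 on |010>, (-sqrt(2) + sqrt(6))*exp(I*pi/8)/8 on |011>, I*(sqrt(2) + sqrt(6))/8 on |100>, (-sqrt(2) + sqrt(6))*exp(I*pi/4)/8 on |101>, I*(sqrt(2) + sqrt(6))/8 on |110>, (-sqrt(6) + sqrt(2))*exp(I*pi/4)/8 on |111>.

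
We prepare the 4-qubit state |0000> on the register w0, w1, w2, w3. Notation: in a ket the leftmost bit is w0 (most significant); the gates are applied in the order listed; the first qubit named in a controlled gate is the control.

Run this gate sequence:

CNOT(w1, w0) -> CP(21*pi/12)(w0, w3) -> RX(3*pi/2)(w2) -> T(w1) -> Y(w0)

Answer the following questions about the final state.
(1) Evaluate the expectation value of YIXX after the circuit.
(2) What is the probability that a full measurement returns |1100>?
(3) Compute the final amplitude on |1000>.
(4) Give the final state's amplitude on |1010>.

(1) The expectation value of YIXX is 0.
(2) The probability of measuring |1100> is 0.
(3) The amplitude on |1000> is -sqrt(2)*I/2.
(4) |1010> carries amplitude sqrt(2)/2 in the final state.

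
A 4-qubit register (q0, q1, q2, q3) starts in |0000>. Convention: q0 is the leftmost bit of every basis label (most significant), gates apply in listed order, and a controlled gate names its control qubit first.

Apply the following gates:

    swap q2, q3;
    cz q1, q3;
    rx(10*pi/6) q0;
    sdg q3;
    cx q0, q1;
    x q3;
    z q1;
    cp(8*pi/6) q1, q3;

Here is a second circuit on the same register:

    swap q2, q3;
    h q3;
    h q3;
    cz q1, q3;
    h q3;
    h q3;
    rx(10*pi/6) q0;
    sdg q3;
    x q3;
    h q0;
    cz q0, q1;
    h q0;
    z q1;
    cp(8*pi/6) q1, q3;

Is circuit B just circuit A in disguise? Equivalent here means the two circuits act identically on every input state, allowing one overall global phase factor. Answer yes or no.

No: there is an input state on which the two circuits produce genuinely different outputs (not merely differing by a phase).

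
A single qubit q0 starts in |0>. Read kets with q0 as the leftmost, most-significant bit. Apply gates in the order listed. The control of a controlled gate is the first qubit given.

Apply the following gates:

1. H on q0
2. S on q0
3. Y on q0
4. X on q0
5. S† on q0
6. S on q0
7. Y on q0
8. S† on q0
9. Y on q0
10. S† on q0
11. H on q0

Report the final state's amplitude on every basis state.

After the circuit, the state carries amplitude 1/2 - I/2 on |0>, 1/2 + I/2 on |1>.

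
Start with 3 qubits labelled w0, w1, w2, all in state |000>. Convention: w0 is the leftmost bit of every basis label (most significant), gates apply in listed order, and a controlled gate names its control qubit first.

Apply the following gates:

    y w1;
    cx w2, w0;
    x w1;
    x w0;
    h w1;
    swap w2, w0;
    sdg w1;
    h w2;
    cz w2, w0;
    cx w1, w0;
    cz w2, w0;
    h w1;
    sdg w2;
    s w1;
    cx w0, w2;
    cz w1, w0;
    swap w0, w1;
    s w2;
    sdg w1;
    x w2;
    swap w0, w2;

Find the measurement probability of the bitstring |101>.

A full measurement returns |101> with probability 1/8.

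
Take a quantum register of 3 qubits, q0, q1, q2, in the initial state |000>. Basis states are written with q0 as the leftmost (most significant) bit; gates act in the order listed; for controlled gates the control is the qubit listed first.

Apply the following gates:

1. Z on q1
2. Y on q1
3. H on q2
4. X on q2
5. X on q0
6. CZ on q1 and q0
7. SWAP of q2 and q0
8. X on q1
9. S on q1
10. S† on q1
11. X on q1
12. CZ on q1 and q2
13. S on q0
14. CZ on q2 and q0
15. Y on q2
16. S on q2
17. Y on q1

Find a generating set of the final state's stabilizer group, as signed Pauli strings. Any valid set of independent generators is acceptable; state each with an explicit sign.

The final state is stabilized by the group generated by -YII, +IZI, +IIZ; other independent generating sets are equally valid. Key observation: steps 8-11 multiply out to the identity, so the circuit reduces to the remaining gates.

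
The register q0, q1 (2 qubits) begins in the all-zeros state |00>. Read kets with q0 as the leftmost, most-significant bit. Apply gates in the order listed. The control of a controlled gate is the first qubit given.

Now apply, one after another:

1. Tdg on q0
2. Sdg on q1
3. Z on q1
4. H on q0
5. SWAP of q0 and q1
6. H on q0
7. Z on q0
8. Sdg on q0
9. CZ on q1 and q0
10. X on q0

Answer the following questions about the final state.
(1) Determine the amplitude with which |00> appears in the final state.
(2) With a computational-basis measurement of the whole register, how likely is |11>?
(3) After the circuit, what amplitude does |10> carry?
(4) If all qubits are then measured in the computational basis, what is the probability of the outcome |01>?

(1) The amplitude on |00> is I/2.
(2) Outcome |11> occurs with probability 1/4.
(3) The final state's coefficient on |10> equals 1/2.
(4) Outcome |01> occurs with probability 1/4.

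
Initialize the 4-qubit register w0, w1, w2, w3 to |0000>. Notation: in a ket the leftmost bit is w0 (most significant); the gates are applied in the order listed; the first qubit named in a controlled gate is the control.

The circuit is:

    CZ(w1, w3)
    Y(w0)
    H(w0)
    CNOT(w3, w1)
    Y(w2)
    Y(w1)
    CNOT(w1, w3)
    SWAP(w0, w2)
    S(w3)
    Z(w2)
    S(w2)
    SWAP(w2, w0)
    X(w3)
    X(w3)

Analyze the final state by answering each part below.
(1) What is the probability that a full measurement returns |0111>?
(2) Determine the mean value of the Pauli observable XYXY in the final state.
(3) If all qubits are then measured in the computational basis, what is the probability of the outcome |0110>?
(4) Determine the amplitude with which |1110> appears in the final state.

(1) The probability of measuring |0111> is 1/2. Key observation: the block from step 13 through step 14 cancels to the identity and can be dropped.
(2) The expectation value of XYXY is 0.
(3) The probability of measuring |0110> is 0.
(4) The final state's coefficient on |1110> equals 0.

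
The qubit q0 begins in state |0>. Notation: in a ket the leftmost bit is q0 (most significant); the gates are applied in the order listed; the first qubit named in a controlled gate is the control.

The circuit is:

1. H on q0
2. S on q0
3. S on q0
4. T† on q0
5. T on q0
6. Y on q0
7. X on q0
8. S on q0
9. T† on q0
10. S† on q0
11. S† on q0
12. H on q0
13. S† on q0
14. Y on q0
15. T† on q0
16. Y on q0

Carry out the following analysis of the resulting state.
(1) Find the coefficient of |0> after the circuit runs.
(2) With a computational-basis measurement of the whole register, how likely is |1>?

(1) |0> carries amplitude -I/2 + exp(I*pi/4)/2 in the final state.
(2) Outcome |1> occurs with probability sqrt(2)/4 + 1/2.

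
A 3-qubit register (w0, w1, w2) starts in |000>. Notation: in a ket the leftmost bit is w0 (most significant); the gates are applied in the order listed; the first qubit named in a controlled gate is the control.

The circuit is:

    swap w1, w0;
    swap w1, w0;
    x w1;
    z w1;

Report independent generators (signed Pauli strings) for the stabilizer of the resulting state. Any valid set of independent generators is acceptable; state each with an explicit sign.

One valid set of independent stabilizer generators is +ZII, -IZI, +IIZ (any independent generating set of the same group is equally correct). Key observation: gates 1-2 undo each other exactly, leaving only the rest of the circuit to track.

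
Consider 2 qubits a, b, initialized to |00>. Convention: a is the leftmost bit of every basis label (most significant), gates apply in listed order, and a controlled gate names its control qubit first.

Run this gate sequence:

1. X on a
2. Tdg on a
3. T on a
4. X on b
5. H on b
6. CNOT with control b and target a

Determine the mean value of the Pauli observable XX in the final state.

The expectation value of XX is -1.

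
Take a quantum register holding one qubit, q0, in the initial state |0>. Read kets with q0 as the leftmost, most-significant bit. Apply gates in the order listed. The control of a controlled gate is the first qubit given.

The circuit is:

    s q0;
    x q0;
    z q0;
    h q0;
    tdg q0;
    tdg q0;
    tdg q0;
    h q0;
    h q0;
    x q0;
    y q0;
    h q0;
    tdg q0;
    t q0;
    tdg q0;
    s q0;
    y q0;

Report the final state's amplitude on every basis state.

After the circuit, the state carries amplitude exp(I*pi/4)/2 + I/2 on |0>, -1/2 + exp(I*pi/4)/2 on |1>.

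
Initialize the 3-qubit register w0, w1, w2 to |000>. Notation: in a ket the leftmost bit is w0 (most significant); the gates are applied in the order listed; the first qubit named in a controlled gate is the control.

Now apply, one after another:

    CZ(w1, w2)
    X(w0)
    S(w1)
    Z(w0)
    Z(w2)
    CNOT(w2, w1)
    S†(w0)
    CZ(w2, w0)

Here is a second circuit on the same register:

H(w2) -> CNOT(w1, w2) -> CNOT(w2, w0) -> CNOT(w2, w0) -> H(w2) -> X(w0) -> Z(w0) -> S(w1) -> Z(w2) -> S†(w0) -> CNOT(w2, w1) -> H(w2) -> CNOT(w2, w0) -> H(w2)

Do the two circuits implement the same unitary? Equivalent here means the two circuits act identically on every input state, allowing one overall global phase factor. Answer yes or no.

No, they are not equivalent — no single phase factor reconciles the two unitaries.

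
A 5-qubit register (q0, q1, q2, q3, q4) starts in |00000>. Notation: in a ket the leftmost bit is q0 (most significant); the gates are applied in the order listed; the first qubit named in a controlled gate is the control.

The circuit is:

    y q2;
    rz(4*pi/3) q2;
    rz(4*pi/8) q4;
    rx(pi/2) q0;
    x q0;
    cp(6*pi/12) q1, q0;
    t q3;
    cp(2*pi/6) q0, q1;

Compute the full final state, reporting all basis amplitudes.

After the circuit, the state carries amplitude sqrt(2)*exp(5*I*pi/12)/2 on |00100>, sqrt(2)*exp(11*I*pi/12)/2 on |10100>, and 0 on every other basis state.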